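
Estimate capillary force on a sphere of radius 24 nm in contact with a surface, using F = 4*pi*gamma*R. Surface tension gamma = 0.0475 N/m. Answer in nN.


Convert radius: R = 24 nm = 2.4e-08 m
F = 4 * pi * gamma * R
F = 4 * pi * 0.0475 * 2.4e-08
F = 1.43257e-08 N = 14.3257 nN

14.3257


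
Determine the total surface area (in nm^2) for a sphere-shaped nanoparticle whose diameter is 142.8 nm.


Radius r = 142.8/2 = 71.4 nm
Surface area SA = 4 * pi * r^2
SA = 4 * pi * (71.4)^2
SA = 64062.85 nm^2

64062.85


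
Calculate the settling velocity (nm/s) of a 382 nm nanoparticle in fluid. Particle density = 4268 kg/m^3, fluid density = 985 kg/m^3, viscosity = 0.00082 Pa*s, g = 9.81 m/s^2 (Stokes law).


Radius R = 382/2 nm = 1.91e-07 m
Density difference = 4268 - 985 = 3283 kg/m^3
v = 2 * R^2 * (rho_p - rho_f) * g / (9 * eta)
v = 2 * (1.91e-07)^2 * 3283 * 9.81 / (9 * 0.00082)
v = 3.18405e-07 m/s = 318.4053 nm/s

318.4053


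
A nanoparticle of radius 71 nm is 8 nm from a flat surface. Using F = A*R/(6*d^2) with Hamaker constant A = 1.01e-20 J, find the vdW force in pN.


Convert to SI: R = 71 nm = 7.1e-08 m, d = 8 nm = 8e-09 m
F = A * R / (6 * d^2)
F = 1.01e-20 * 7.1e-08 / (6 * (8e-09)^2)
F = 1.86745e-12 N = 1.867 pN

1.867


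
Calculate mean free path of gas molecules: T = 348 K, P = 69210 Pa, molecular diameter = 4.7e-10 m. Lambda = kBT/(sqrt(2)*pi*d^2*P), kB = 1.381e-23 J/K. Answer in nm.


Mean free path: lambda = kB*T / (sqrt(2) * pi * d^2 * P)
lambda = 1.381e-23 * 348 / (sqrt(2) * pi * (4.7e-10)^2 * 69210)
lambda = 7.07528e-08 m
lambda = 70.75 nm

70.75


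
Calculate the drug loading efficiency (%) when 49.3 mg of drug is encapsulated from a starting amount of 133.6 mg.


Drug loading efficiency = (drug loaded / drug initial) * 100
DLE = 49.3 / 133.6 * 100
DLE = 0.369 * 100
DLE = 36.9%

36.9


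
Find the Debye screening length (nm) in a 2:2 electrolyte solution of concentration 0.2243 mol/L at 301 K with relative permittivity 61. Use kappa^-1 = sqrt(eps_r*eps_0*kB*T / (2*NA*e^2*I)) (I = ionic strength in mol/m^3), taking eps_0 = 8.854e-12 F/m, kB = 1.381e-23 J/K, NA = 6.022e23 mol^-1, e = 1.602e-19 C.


Ionic strength I = 0.2243 * 2^2 * 1000 = 897.2 mol/m^3
kappa^-1 = sqrt(61 * 8.854e-12 * 1.381e-23 * 301 / (2 * 6.022e23 * (1.602e-19)^2 * 897.2))
kappa^-1 = 0.285 nm

0.285


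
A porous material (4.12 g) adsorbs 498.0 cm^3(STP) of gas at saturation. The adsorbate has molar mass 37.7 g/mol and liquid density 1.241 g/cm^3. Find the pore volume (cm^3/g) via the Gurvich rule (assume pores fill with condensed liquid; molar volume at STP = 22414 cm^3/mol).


Moles adsorbed n = V_ads / 22414 = 498.0 / 22414 = 2.221826e-02 mol
Liquid volume V_liq = n * M / rho_liq = 2.221826e-02 * 37.7 / 1.241 = 0.67496 cm^3
Specific pore volume V_pore = V_liq / m_sample = 0.67496 / 4.12
V_pore = 0.1638 cm^3/g

0.1638


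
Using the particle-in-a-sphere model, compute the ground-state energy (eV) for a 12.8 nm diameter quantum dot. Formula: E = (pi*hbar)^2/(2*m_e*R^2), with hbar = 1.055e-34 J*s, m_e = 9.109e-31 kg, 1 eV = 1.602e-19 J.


Radius R = 12.8/2 = 6.4 nm = 6.4e-09 m
E = (pi * 1.055e-34)^2 / (2 * 9.109e-31 * (6.4e-09)^2)
E(J) = 1.47212e-21
E = E(J) / 1.602e-19 = 0.0092 eV

0.0092


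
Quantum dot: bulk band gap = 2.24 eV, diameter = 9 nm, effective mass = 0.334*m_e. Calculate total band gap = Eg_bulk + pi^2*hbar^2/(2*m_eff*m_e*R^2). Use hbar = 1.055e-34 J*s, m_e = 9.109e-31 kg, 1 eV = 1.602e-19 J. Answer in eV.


Radius R = 9/2 nm = 4.5e-09 m
Confinement energy dE = pi^2 * hbar^2 / (2 * m_eff * m_e * R^2)
dE = pi^2 * (1.055e-34)^2 / (2 * 0.334 * 9.109e-31 * (4.5e-09)^2) J, divided by 1.602e-19 J/eV
dE = 0.0557 eV
Total band gap = E_g(bulk) + dE = 2.24 + 0.0557 = 2.2957 eV

2.2957


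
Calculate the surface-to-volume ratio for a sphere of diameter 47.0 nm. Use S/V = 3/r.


Radius r = 47.0/2 = 23.5 nm
S/V = 3 / r = 3 / 23.5
S/V = 0.1277 nm^-1

0.1277


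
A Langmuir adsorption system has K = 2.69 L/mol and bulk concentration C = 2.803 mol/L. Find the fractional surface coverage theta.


Langmuir isotherm: theta = K*C / (1 + K*C)
K*C = 2.69 * 2.803 = 7.54007
theta = 7.54007 / (1 + 7.54007) = 7.54007 / 8.54007
theta = 0.8829

0.8829


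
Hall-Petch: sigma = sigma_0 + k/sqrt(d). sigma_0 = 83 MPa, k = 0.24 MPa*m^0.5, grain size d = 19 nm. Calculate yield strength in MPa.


d = 19 nm = 1.9e-08 m
sqrt(d) = 0.0001378405
Hall-Petch contribution = k / sqrt(d) = 0.24 / 0.0001378405 = 1741.1 MPa
sigma = sigma_0 + k/sqrt(d) = 83 + 1741.1 = 1824.1 MPa

1824.1


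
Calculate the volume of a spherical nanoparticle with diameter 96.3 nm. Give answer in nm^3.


Radius r = 96.3/2 = 48.15 nm
Volume V = (4/3) * pi * r^3
V = (4/3) * pi * (48.15)^3
V = 467603.21 nm^3

467603.21


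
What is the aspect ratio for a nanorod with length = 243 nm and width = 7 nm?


Aspect ratio AR = length / diameter
AR = 243 / 7
AR = 34.71

34.71


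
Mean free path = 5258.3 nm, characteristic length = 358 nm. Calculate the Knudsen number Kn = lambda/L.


Knudsen number Kn = lambda / L
Kn = 5258.3 / 358
Kn = 14.688

14.688


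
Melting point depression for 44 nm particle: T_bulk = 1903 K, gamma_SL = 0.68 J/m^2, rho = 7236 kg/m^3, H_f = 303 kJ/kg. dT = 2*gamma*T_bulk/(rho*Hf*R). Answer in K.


Radius R = 44/2 = 22 nm = 2.2e-08 m
Convert H_f = 303 kJ/kg = 303000 J/kg
dT = 2 * gamma_SL * T_bulk / (rho * H_f * R)
dT = 2 * 0.68 * 1903 / (7236 * 303000 * 2.2e-08)
dT = 53.7 K

53.7


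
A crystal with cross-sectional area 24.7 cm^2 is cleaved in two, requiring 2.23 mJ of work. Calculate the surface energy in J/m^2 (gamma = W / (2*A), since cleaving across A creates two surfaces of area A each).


Convert: A = 24.7 cm^2 = 0.00247 m^2, W = 2.23 mJ = 0.00223 J
Cleaving exposes two faces of area A, so total new surface = 2*A and gamma = W / (2*A)
gamma = 0.00223 / (2 * 0.00247)
gamma = 0.451 J/m^2

0.451


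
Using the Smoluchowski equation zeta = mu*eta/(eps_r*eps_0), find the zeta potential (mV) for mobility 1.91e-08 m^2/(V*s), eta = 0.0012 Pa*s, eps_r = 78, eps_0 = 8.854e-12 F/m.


Smoluchowski equation: zeta = mu * eta / (eps_r * eps_0)
zeta = 1.91e-08 * 0.0012 / (78 * 8.854e-12)
zeta = 0.033188 V = 33.19 mV

33.19


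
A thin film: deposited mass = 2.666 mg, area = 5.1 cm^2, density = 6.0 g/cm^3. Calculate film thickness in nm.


Convert: m = 2.666 mg = 2.6660e-06 kg, A = 5.1 cm^2 = 5.1000e-04 m^2, rho = 6.0 g/cm^3 = 6000 kg/m^3
t = m / (A * rho)
t = 2.6660e-06 / (5.1000e-04 * 6000)
t = 8.7124e-07 m = 871.2 nm

871.2


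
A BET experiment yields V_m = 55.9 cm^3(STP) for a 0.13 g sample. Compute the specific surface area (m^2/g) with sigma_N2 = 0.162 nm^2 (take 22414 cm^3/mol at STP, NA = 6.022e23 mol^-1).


Number of moles in monolayer = V_m / 22414 = 55.9 / 22414 = 0.00249398
Number of molecules = moles * NA = 0.00249398 * 6.022e23
SA = molecules * sigma / mass
SA = (55.9 / 22414) * 6.022e23 * 0.162e-18 / 0.13
SA = 1871.6 m^2/g

1871.6


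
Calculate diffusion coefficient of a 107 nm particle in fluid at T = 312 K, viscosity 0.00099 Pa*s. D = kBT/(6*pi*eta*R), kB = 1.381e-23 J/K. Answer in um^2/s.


Radius R = 107/2 = 53.5 nm = 5.35e-08 m
D = kB*T / (6*pi*eta*R)
D = 1.381e-23 * 312 / (6 * pi * 0.00099 * 5.35e-08)
D = 4.31577e-12 m^2/s = 4.316 um^2/s

4.316


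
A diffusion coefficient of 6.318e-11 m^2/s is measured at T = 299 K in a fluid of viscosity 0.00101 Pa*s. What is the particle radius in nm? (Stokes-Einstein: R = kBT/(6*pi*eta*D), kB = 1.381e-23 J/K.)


Stokes-Einstein: R = kB*T / (6*pi*eta*D)
R = 1.381e-23 * 299 / (6 * pi * 0.00101 * 6.318e-11)
R = 3.43291e-09 m = 3.43 nm

3.43


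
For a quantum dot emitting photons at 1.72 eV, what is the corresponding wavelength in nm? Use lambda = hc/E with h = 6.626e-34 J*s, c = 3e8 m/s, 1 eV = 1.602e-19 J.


Convert energy: E = 1.72 eV = 1.72 * 1.602e-19 = 2.75544e-19 J
lambda = h*c / E = 6.626e-34 * 3e8 / 2.75544e-19
lambda = 7.21409e-07 m = 721.4 nm

721.4


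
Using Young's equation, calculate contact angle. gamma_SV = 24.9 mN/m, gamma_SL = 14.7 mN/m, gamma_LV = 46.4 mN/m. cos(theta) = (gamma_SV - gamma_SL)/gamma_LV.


cos(theta) = (gamma_SV - gamma_SL) / gamma_LV
cos(theta) = (24.9 - 14.7) / 46.4
cos(theta) = 0.219828
theta = arccos(0.219828) = 77.3 degrees

77.3


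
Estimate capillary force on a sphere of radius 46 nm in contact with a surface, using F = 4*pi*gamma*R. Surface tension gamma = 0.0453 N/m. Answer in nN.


Convert radius: R = 46 nm = 4.6e-08 m
F = 4 * pi * gamma * R
F = 4 * pi * 0.0453 * 4.6e-08
F = 2.61858e-08 N = 26.1858 nN

26.1858


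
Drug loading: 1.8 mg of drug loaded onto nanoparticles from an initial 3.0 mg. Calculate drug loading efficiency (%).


Drug loading efficiency = (drug loaded / drug initial) * 100
DLE = 1.8 / 3.0 * 100
DLE = 0.6 * 100
DLE = 60.0%

60.0


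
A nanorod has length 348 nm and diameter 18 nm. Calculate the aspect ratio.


Aspect ratio AR = length / diameter
AR = 348 / 18
AR = 19.33

19.33


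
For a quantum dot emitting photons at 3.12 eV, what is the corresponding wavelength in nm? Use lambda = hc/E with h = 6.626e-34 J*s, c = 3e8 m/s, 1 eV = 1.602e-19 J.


Convert energy: E = 3.12 eV = 3.12 * 1.602e-19 = 4.99824e-19 J
lambda = h*c / E = 6.626e-34 * 3e8 / 4.99824e-19
lambda = 3.977e-07 m = 397.7 nm

397.7


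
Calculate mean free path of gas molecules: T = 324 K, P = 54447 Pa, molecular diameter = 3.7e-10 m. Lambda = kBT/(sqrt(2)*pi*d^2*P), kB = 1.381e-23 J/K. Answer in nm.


Mean free path: lambda = kB*T / (sqrt(2) * pi * d^2 * P)
lambda = 1.381e-23 * 324 / (sqrt(2) * pi * (3.7e-10)^2 * 54447)
lambda = 1.35113e-07 m
lambda = 135.11 nm

135.11


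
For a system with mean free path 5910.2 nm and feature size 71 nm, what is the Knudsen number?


Knudsen number Kn = lambda / L
Kn = 5910.2 / 71
Kn = 83.2423

83.2423


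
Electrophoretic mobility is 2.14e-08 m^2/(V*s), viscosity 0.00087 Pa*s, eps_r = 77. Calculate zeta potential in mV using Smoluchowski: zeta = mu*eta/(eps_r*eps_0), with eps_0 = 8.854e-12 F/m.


Smoluchowski equation: zeta = mu * eta / (eps_r * eps_0)
zeta = 2.14e-08 * 0.00087 / (77 * 8.854e-12)
zeta = 0.027309 V = 27.31 mV

27.31


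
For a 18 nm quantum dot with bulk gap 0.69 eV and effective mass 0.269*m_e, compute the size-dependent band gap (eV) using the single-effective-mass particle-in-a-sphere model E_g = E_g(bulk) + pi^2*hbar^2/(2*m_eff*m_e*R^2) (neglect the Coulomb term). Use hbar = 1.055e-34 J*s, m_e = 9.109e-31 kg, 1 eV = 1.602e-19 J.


Radius R = 18/2 nm = 9e-09 m
Confinement energy dE = pi^2 * hbar^2 / (2 * m_eff * m_e * R^2)
dE = pi^2 * (1.055e-34)^2 / (2 * 0.269 * 9.109e-31 * (9e-09)^2) J, divided by 1.602e-19 J/eV
dE = 0.0173 eV
Total band gap = E_g(bulk) + dE = 0.69 + 0.0173 = 0.7073 eV

0.7073


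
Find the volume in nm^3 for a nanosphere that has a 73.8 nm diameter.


Radius r = 73.8/2 = 36.9 nm
Volume V = (4/3) * pi * r^3
V = (4/3) * pi * (36.9)^3
V = 210459.1 nm^3

210459.1


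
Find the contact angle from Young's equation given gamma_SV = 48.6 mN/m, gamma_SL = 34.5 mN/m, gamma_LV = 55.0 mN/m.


cos(theta) = (gamma_SV - gamma_SL) / gamma_LV
cos(theta) = (48.6 - 34.5) / 55.0
cos(theta) = 0.256364
theta = arccos(0.256364) = 75.15 degrees

75.15


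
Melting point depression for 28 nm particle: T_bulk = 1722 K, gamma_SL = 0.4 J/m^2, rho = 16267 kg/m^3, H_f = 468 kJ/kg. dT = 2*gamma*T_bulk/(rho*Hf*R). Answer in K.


Radius R = 28/2 = 14 nm = 1.4e-08 m
Convert H_f = 468 kJ/kg = 468000 J/kg
dT = 2 * gamma_SL * T_bulk / (rho * H_f * R)
dT = 2 * 0.4 * 1722 / (16267 * 468000 * 1.4e-08)
dT = 12.9 K

12.9


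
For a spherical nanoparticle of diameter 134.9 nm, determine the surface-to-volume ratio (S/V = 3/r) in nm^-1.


Radius r = 134.9/2 = 67.45 nm
S/V = 3 / r = 3 / 67.45
S/V = 0.0445 nm^-1

0.0445


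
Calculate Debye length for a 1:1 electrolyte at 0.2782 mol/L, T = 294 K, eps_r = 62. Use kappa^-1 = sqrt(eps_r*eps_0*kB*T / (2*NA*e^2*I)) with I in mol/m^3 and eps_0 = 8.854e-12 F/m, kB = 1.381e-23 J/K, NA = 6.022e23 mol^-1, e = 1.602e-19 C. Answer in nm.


Ionic strength I = 0.2782 * 1^2 * 1000 = 278.2 mol/m^3
kappa^-1 = sqrt(62 * 8.854e-12 * 1.381e-23 * 294 / (2 * 6.022e23 * (1.602e-19)^2 * 278.2))
kappa^-1 = 0.509 nm

0.509


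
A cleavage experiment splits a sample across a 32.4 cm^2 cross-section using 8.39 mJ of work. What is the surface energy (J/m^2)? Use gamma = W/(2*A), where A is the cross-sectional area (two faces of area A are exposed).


Convert: A = 32.4 cm^2 = 0.00324 m^2, W = 8.39 mJ = 0.00839 J
Cleaving exposes two faces of area A, so total new surface = 2*A and gamma = W / (2*A)
gamma = 0.00839 / (2 * 0.00324)
gamma = 1.295 J/m^2

1.295


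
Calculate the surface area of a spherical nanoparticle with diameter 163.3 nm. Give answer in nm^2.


Radius r = 163.3/2 = 81.65 nm
Surface area SA = 4 * pi * r^2
SA = 4 * pi * (81.65)^2
SA = 83776.51 nm^2

83776.51


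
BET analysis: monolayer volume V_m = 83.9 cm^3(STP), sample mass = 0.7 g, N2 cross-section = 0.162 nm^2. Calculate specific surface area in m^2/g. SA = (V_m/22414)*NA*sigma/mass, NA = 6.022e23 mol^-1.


Number of moles in monolayer = V_m / 22414 = 83.9 / 22414 = 0.0037432
Number of molecules = moles * NA = 0.0037432 * 6.022e23
SA = molecules * sigma / mass
SA = (83.9 / 22414) * 6.022e23 * 0.162e-18 / 0.7
SA = 521.7 m^2/g

521.7


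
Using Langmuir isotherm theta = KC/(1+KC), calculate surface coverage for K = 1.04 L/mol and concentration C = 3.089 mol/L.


Langmuir isotherm: theta = K*C / (1 + K*C)
K*C = 1.04 * 3.089 = 3.21256
theta = 3.21256 / (1 + 3.21256) = 3.21256 / 4.21256
theta = 0.7626

0.7626


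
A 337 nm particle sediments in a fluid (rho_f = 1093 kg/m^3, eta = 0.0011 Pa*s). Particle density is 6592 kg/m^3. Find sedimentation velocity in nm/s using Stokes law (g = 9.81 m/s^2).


Radius R = 337/2 nm = 1.685e-07 m
Density difference = 6592 - 1093 = 5499 kg/m^3
v = 2 * R^2 * (rho_p - rho_f) * g / (9 * eta)
v = 2 * (1.685e-07)^2 * 5499 * 9.81 / (9 * 0.0011)
v = 3.09419e-07 m/s = 309.4193 nm/s

309.4193


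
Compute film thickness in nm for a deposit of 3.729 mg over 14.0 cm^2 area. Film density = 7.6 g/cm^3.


Convert: m = 3.729 mg = 3.7290e-06 kg, A = 14.0 cm^2 = 1.4000e-03 m^2, rho = 7.6 g/cm^3 = 7600 kg/m^3
t = m / (A * rho)
t = 3.7290e-06 / (1.4000e-03 * 7600)
t = 3.5047e-07 m = 350.5 nm

350.5


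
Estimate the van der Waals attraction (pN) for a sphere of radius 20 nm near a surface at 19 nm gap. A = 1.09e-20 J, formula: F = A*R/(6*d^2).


Convert to SI: R = 20 nm = 2e-08 m, d = 19 nm = 1.9e-08 m
F = A * R / (6 * d^2)
F = 1.09e-20 * 2e-08 / (6 * (1.9e-08)^2)
F = 1.00646e-13 N = 0.101 pN

0.101


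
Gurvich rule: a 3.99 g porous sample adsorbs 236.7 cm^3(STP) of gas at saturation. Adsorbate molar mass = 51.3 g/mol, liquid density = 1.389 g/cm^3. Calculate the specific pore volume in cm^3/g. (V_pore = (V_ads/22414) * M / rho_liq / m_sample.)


Moles adsorbed n = V_ads / 22414 = 236.7 / 22414 = 1.056036e-02 mol
Liquid volume V_liq = n * M / rho_liq = 1.056036e-02 * 51.3 / 1.389 = 0.39003 cm^3
Specific pore volume V_pore = V_liq / m_sample = 0.39003 / 3.99
V_pore = 0.0978 cm^3/g

0.0978


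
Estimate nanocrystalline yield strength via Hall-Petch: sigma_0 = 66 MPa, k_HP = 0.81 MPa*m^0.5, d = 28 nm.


d = 28 nm = 2.8e-08 m
sqrt(d) = 0.000167332
Hall-Petch contribution = k / sqrt(d) = 0.81 / 0.000167332 = 4840.7 MPa
sigma = sigma_0 + k/sqrt(d) = 66 + 4840.7 = 4906.7 MPa

4906.7


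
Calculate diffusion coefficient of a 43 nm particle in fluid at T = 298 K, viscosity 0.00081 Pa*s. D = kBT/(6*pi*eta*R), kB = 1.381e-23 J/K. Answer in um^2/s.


Radius R = 43/2 = 21.5 nm = 2.15e-08 m
D = kB*T / (6*pi*eta*R)
D = 1.381e-23 * 298 / (6 * pi * 0.00081 * 2.15e-08)
D = 1.25368e-11 m^2/s = 12.537 um^2/s

12.537


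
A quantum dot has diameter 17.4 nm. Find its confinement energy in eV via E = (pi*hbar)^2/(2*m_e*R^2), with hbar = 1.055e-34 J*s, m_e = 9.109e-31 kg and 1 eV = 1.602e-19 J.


Radius R = 17.4/2 = 8.7 nm = 8.7e-09 m
E = (pi * 1.055e-34)^2 / (2 * 9.109e-31 * (8.7e-09)^2)
E(J) = 7.96646e-22
E = E(J) / 1.602e-19 = 0.005 eV

0.005


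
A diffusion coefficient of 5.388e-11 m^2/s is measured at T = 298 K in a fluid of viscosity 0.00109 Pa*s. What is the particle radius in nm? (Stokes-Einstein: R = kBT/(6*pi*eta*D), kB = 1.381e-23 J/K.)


Stokes-Einstein: R = kB*T / (6*pi*eta*D)
R = 1.381e-23 * 298 / (6 * pi * 0.00109 * 5.388e-11)
R = 3.71753e-09 m = 3.72 nm

3.72


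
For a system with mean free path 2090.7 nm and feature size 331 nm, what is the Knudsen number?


Knudsen number Kn = lambda / L
Kn = 2090.7 / 331
Kn = 6.3163

6.3163


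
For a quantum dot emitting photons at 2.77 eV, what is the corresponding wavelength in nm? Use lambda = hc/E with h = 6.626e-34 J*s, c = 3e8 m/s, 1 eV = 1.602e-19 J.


Convert energy: E = 2.77 eV = 2.77 * 1.602e-19 = 4.43754e-19 J
lambda = h*c / E = 6.626e-34 * 3e8 / 4.43754e-19
lambda = 4.47951e-07 m = 448.0 nm

448.0


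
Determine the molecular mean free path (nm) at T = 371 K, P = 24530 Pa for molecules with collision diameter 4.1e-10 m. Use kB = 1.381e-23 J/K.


Mean free path: lambda = kB*T / (sqrt(2) * pi * d^2 * P)
lambda = 1.381e-23 * 371 / (sqrt(2) * pi * (4.1e-10)^2 * 24530)
lambda = 2.79665e-07 m
lambda = 279.66 nm

279.66


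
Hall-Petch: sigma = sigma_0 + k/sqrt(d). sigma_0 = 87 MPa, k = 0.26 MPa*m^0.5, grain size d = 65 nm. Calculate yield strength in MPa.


d = 65 nm = 6.5e-08 m
sqrt(d) = 0.000254951
Hall-Petch contribution = k / sqrt(d) = 0.26 / 0.000254951 = 1019.8 MPa
sigma = sigma_0 + k/sqrt(d) = 87 + 1019.8 = 1106.8 MPa

1106.8


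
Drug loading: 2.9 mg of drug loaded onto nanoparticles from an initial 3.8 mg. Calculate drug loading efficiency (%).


Drug loading efficiency = (drug loaded / drug initial) * 100
DLE = 2.9 / 3.8 * 100
DLE = 0.7632 * 100
DLE = 76.32%

76.32


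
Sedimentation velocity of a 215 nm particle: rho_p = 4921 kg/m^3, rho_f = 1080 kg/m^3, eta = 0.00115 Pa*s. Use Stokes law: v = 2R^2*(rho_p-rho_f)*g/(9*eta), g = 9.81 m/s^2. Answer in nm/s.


Radius R = 215/2 nm = 1.075e-07 m
Density difference = 4921 - 1080 = 3841 kg/m^3
v = 2 * R^2 * (rho_p - rho_f) * g / (9 * eta)
v = 2 * (1.075e-07)^2 * 3841 * 9.81 / (9 * 0.00115)
v = 8.41434e-08 m/s = 84.1434 nm/s

84.1434


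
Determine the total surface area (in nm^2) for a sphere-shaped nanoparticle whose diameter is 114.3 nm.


Radius r = 114.3/2 = 57.15 nm
Surface area SA = 4 * pi * r^2
SA = 4 * pi * (57.15)^2
SA = 41043.31 nm^2

41043.31


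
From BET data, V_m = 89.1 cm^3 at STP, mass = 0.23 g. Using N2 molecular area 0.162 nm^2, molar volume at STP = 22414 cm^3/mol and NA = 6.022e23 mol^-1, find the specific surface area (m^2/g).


Number of moles in monolayer = V_m / 22414 = 89.1 / 22414 = 0.00397519
Number of molecules = moles * NA = 0.00397519 * 6.022e23
SA = molecules * sigma / mass
SA = (89.1 / 22414) * 6.022e23 * 0.162e-18 / 0.23
SA = 1686.1 m^2/g

1686.1


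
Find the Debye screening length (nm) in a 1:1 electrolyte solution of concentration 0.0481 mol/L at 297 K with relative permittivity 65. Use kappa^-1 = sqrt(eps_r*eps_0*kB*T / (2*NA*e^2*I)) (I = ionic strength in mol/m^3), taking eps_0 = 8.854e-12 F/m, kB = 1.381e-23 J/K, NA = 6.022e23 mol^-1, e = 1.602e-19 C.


Ionic strength I = 0.0481 * 1^2 * 1000 = 48.1 mol/m^3
kappa^-1 = sqrt(65 * 8.854e-12 * 1.381e-23 * 297 / (2 * 6.022e23 * (1.602e-19)^2 * 48.1))
kappa^-1 = 1.26 nm

1.26


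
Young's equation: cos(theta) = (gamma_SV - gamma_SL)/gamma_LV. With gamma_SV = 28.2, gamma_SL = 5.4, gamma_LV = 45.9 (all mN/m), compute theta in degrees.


cos(theta) = (gamma_SV - gamma_SL) / gamma_LV
cos(theta) = (28.2 - 5.4) / 45.9
cos(theta) = 0.496732
theta = arccos(0.496732) = 60.22 degrees

60.22


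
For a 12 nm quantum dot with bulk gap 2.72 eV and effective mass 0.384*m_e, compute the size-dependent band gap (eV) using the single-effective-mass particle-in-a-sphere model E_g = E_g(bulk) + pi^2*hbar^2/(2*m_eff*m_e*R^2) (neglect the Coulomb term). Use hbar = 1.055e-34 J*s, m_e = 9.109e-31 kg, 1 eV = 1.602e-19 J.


Radius R = 12/2 nm = 6e-09 m
Confinement energy dE = pi^2 * hbar^2 / (2 * m_eff * m_e * R^2)
dE = pi^2 * (1.055e-34)^2 / (2 * 0.384 * 9.109e-31 * (6e-09)^2) J, divided by 1.602e-19 J/eV
dE = 0.0272 eV
Total band gap = E_g(bulk) + dE = 2.72 + 0.0272 = 2.7472 eV

2.7472


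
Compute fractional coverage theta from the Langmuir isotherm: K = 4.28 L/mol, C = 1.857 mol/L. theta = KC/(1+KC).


Langmuir isotherm: theta = K*C / (1 + K*C)
K*C = 4.28 * 1.857 = 7.94796
theta = 7.94796 / (1 + 7.94796) = 7.94796 / 8.94796
theta = 0.8882

0.8882


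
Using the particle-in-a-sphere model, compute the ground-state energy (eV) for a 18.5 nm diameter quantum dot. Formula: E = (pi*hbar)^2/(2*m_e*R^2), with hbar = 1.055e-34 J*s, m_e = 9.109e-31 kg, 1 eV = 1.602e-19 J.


Radius R = 18.5/2 = 9.25 nm = 9.25e-09 m
E = (pi * 1.055e-34)^2 / (2 * 9.109e-31 * (9.25e-09)^2)
E(J) = 7.04726e-22
E = E(J) / 1.602e-19 = 0.0044 eV

0.0044


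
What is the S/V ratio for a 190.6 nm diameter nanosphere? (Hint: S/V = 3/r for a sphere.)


Radius r = 190.6/2 = 95.3 nm
S/V = 3 / r = 3 / 95.3
S/V = 0.0315 nm^-1

0.0315


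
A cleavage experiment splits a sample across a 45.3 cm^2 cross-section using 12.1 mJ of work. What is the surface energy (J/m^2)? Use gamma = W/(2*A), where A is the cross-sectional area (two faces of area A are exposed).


Convert: A = 45.3 cm^2 = 0.00453 m^2, W = 12.1 mJ = 0.0121 J
Cleaving exposes two faces of area A, so total new surface = 2*A and gamma = W / (2*A)
gamma = 0.0121 / (2 * 0.00453)
gamma = 1.336 J/m^2

1.336


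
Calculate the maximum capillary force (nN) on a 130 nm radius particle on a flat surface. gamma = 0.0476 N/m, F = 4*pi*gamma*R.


Convert radius: R = 130 nm = 1.3e-07 m
F = 4 * pi * gamma * R
F = 4 * pi * 0.0476 * 1.3e-07
F = 7.77607e-08 N = 77.7607 nN

77.7607


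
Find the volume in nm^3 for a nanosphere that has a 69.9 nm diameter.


Radius r = 69.9/2 = 34.95 nm
Volume V = (4/3) * pi * r^3
V = (4/3) * pi * (34.95)^3
V = 178825.79 nm^3

178825.79


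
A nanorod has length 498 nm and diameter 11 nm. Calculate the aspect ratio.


Aspect ratio AR = length / diameter
AR = 498 / 11
AR = 45.27

45.27


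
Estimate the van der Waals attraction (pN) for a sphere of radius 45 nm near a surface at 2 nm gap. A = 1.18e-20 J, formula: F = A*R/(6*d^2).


Convert to SI: R = 45 nm = 4.5e-08 m, d = 2 nm = 2e-09 m
F = A * R / (6 * d^2)
F = 1.18e-20 * 4.5e-08 / (6 * (2e-09)^2)
F = 2.2125e-11 N = 22.125 pN

22.125


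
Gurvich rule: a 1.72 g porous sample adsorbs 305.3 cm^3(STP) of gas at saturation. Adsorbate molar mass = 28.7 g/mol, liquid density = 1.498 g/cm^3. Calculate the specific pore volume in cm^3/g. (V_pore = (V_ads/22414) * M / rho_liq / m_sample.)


Moles adsorbed n = V_ads / 22414 = 305.3 / 22414 = 1.362095e-02 mol
Liquid volume V_liq = n * M / rho_liq = 1.362095e-02 * 28.7 / 1.498 = 0.26096 cm^3
Specific pore volume V_pore = V_liq / m_sample = 0.26096 / 1.72
V_pore = 0.1517 cm^3/g

0.1517


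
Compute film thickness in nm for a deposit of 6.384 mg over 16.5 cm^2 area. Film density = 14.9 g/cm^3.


Convert: m = 6.384 mg = 6.3840e-06 kg, A = 16.5 cm^2 = 1.6500e-03 m^2, rho = 14.9 g/cm^3 = 14900 kg/m^3
t = m / (A * rho)
t = 6.3840e-06 / (1.6500e-03 * 14900)
t = 2.5967e-07 m = 259.7 nm

259.7


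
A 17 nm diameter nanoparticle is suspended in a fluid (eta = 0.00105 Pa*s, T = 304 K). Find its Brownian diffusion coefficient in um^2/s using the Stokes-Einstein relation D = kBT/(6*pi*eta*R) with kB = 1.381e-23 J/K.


Radius R = 17/2 = 8.5 nm = 8.5e-09 m
D = kB*T / (6*pi*eta*R)
D = 1.381e-23 * 304 / (6 * pi * 0.00105 * 8.5e-09)
D = 2.4955e-11 m^2/s = 24.955 um^2/s

24.955


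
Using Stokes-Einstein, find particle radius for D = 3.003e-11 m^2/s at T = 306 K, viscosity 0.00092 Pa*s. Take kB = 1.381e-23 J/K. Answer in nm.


Stokes-Einstein: R = kB*T / (6*pi*eta*D)
R = 1.381e-23 * 306 / (6 * pi * 0.00092 * 3.003e-11)
R = 8.11467e-09 m = 8.11 nm

8.11


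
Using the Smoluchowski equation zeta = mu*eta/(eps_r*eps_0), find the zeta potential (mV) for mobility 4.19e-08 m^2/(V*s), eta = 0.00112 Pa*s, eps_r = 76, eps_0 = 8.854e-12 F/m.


Smoluchowski equation: zeta = mu * eta / (eps_r * eps_0)
zeta = 4.19e-08 * 0.00112 / (76 * 8.854e-12)
zeta = 0.06974 V = 69.74 mV

69.74


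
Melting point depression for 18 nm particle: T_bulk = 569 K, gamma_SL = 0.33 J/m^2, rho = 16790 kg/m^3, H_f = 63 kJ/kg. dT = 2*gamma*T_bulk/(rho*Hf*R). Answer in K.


Radius R = 18/2 = 9 nm = 9e-09 m
Convert H_f = 63 kJ/kg = 63000 J/kg
dT = 2 * gamma_SL * T_bulk / (rho * H_f * R)
dT = 2 * 0.33 * 569 / (16790 * 63000 * 9e-09)
dT = 39.4 K

39.4


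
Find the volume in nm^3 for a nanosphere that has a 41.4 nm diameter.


Radius r = 41.4/2 = 20.7 nm
Volume V = (4/3) * pi * r^3
V = (4/3) * pi * (20.7)^3
V = 37153.49 nm^3

37153.49


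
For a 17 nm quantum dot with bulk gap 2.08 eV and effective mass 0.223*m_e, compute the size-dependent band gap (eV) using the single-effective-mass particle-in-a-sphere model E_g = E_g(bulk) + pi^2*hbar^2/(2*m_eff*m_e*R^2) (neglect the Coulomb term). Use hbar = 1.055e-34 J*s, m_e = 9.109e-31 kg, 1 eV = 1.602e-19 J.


Radius R = 17/2 nm = 8.5e-09 m
Confinement energy dE = pi^2 * hbar^2 / (2 * m_eff * m_e * R^2)
dE = pi^2 * (1.055e-34)^2 / (2 * 0.223 * 9.109e-31 * (8.5e-09)^2) J, divided by 1.602e-19 J/eV
dE = 0.0234 eV
Total band gap = E_g(bulk) + dE = 2.08 + 0.0234 = 2.1034 eV

2.1034


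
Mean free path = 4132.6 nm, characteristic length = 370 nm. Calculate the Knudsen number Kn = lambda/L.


Knudsen number Kn = lambda / L
Kn = 4132.6 / 370
Kn = 11.1692

11.1692


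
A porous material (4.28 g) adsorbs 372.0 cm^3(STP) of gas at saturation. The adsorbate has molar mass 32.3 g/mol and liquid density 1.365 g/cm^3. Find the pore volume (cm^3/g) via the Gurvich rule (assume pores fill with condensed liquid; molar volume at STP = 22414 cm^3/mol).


Moles adsorbed n = V_ads / 22414 = 372.0 / 22414 = 1.659677e-02 mol
Liquid volume V_liq = n * M / rho_liq = 1.659677e-02 * 32.3 / 1.365 = 0.39273 cm^3
Specific pore volume V_pore = V_liq / m_sample = 0.39273 / 4.28
V_pore = 0.0918 cm^3/g

0.0918


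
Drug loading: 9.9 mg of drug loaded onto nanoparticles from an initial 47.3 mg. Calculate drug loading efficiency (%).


Drug loading efficiency = (drug loaded / drug initial) * 100
DLE = 9.9 / 47.3 * 100
DLE = 0.2093 * 100
DLE = 20.93%

20.93


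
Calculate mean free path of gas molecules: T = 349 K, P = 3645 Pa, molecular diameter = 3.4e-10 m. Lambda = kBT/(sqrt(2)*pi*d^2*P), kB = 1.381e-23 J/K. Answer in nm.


Mean free path: lambda = kB*T / (sqrt(2) * pi * d^2 * P)
lambda = 1.381e-23 * 349 / (sqrt(2) * pi * (3.4e-10)^2 * 3645)
lambda = 2.57454e-06 m
lambda = 2574.54 nm

2574.54


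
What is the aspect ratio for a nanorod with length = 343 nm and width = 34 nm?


Aspect ratio AR = length / diameter
AR = 343 / 34
AR = 10.09

10.09


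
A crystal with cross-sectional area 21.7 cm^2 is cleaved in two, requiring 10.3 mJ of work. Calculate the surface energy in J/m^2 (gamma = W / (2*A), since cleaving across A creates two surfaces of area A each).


Convert: A = 21.7 cm^2 = 0.00217 m^2, W = 10.3 mJ = 0.0103 J
Cleaving exposes two faces of area A, so total new surface = 2*A and gamma = W / (2*A)
gamma = 0.0103 / (2 * 0.00217)
gamma = 2.373 J/m^2

2.373


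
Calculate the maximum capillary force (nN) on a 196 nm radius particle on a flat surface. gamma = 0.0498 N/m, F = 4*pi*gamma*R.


Convert radius: R = 196 nm = 1.96e-07 m
F = 4 * pi * gamma * R
F = 4 * pi * 0.0498 * 1.96e-07
F = 1.22658e-07 N = 122.6578 nN

122.6578


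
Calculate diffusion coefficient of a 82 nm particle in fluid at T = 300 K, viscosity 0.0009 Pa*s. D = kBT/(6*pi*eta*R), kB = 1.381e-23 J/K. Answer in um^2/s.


Radius R = 82/2 = 41 nm = 4.1e-08 m
D = kB*T / (6*pi*eta*R)
D = 1.381e-23 * 300 / (6 * pi * 0.0009 * 4.1e-08)
D = 5.95645e-12 m^2/s = 5.956 um^2/s

5.956


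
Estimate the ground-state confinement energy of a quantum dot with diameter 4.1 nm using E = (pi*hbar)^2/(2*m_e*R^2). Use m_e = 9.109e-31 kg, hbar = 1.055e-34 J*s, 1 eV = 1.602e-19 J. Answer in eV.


Radius R = 4.1/2 = 2.05 nm = 2.05e-09 m
E = (pi * 1.055e-34)^2 / (2 * 9.109e-31 * (2.05e-09)^2)
E(J) = 1.43482e-20
E = E(J) / 1.602e-19 = 0.0896 eV

0.0896


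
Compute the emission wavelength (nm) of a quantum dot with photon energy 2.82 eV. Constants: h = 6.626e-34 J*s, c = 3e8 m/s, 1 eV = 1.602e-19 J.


Convert energy: E = 2.82 eV = 2.82 * 1.602e-19 = 4.51764e-19 J
lambda = h*c / E = 6.626e-34 * 3e8 / 4.51764e-19
lambda = 4.40009e-07 m = 440.0 nm

440.0


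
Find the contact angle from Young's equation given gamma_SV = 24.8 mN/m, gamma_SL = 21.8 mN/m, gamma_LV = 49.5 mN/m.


cos(theta) = (gamma_SV - gamma_SL) / gamma_LV
cos(theta) = (24.8 - 21.8) / 49.5
cos(theta) = 0.060606
theta = arccos(0.060606) = 86.53 degrees

86.53


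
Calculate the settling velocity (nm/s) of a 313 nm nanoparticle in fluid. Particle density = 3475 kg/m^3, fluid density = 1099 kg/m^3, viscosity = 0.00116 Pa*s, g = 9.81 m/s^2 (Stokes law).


Radius R = 313/2 nm = 1.565e-07 m
Density difference = 3475 - 1099 = 2376 kg/m^3
v = 2 * R^2 * (rho_p - rho_f) * g / (9 * eta)
v = 2 * (1.565e-07)^2 * 2376 * 9.81 / (9 * 0.00116)
v = 1.09364e-07 m/s = 109.3638 nm/s

109.3638


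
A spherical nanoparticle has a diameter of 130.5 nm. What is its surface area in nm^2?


Radius r = 130.5/2 = 65.25 nm
Surface area SA = 4 * pi * r^2
SA = 4 * pi * (65.25)^2
SA = 53502.11 nm^2

53502.11


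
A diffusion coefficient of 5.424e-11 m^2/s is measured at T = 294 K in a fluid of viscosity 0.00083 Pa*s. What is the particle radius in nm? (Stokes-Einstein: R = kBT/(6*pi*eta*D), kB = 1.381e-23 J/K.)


Stokes-Einstein: R = kB*T / (6*pi*eta*D)
R = 1.381e-23 * 294 / (6 * pi * 0.00083 * 5.424e-11)
R = 4.78456e-09 m = 4.78 nm

4.78


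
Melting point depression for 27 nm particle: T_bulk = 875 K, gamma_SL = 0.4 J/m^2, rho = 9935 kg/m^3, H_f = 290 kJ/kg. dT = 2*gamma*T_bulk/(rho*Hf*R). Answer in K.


Radius R = 27/2 = 13.5 nm = 1.35e-08 m
Convert H_f = 290 kJ/kg = 290000 J/kg
dT = 2 * gamma_SL * T_bulk / (rho * H_f * R)
dT = 2 * 0.4 * 875 / (9935 * 290000 * 1.35e-08)
dT = 18.0 K

18.0


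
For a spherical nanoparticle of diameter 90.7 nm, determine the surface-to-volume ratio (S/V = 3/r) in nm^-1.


Radius r = 90.7/2 = 45.35 nm
S/V = 3 / r = 3 / 45.35
S/V = 0.0662 nm^-1

0.0662


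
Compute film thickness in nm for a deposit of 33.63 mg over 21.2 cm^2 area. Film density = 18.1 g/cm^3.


Convert: m = 33.63 mg = 3.3630e-05 kg, A = 21.2 cm^2 = 2.1200e-03 m^2, rho = 18.1 g/cm^3 = 18100 kg/m^3
t = m / (A * rho)
t = 3.3630e-05 / (2.1200e-03 * 18100)
t = 8.7642e-07 m = 876.4 nm

876.4


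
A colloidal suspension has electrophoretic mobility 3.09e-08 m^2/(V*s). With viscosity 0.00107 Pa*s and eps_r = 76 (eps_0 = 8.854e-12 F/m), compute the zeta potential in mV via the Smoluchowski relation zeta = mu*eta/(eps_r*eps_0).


Smoluchowski equation: zeta = mu * eta / (eps_r * eps_0)
zeta = 3.09e-08 * 0.00107 / (76 * 8.854e-12)
zeta = 0.049135 V = 49.13 mV

49.13


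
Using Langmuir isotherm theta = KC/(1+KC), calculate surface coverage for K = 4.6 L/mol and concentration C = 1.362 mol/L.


Langmuir isotherm: theta = K*C / (1 + K*C)
K*C = 4.6 * 1.362 = 6.2652
theta = 6.2652 / (1 + 6.2652) = 6.2652 / 7.2652
theta = 0.8624

0.8624


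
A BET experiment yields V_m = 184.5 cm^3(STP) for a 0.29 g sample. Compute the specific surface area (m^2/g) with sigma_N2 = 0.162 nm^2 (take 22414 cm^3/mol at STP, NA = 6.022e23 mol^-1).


Number of moles in monolayer = V_m / 22414 = 184.5 / 22414 = 0.00823146
Number of molecules = moles * NA = 0.00823146 * 6.022e23
SA = molecules * sigma / mass
SA = (184.5 / 22414) * 6.022e23 * 0.162e-18 / 0.29
SA = 2769.1 m^2/g

2769.1


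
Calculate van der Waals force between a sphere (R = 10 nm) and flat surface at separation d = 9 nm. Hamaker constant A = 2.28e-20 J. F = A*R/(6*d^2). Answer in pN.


Convert to SI: R = 10 nm = 1e-08 m, d = 9 nm = 9e-09 m
F = A * R / (6 * d^2)
F = 2.28e-20 * 1e-08 / (6 * (9e-09)^2)
F = 4.69136e-13 N = 0.469 pN

0.469


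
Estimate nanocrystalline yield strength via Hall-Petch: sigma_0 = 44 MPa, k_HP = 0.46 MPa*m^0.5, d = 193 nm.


d = 193 nm = 1.93e-07 m
sqrt(d) = 0.0004393177
Hall-Petch contribution = k / sqrt(d) = 0.46 / 0.0004393177 = 1047.1 MPa
sigma = sigma_0 + k/sqrt(d) = 44 + 1047.1 = 1091.1 MPa

1091.1


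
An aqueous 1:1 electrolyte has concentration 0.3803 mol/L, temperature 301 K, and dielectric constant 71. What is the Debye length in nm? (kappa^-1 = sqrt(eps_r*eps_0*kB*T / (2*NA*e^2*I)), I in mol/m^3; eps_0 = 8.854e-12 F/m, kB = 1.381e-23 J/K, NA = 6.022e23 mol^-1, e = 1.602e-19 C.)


Ionic strength I = 0.3803 * 1^2 * 1000 = 380.3 mol/m^3
kappa^-1 = sqrt(71 * 8.854e-12 * 1.381e-23 * 301 / (2 * 6.022e23 * (1.602e-19)^2 * 380.3))
kappa^-1 = 0.471 nm

0.471


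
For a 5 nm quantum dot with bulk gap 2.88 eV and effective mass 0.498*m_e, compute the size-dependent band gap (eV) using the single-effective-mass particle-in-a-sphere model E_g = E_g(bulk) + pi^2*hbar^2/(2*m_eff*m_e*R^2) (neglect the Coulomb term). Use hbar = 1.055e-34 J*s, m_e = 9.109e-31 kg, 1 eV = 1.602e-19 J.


Radius R = 5/2 nm = 2.5e-09 m
Confinement energy dE = pi^2 * hbar^2 / (2 * m_eff * m_e * R^2)
dE = pi^2 * (1.055e-34)^2 / (2 * 0.498 * 9.109e-31 * (2.5e-09)^2) J, divided by 1.602e-19 J/eV
dE = 0.1209 eV
Total band gap = E_g(bulk) + dE = 2.88 + 0.1209 = 3.0009 eV

3.0009


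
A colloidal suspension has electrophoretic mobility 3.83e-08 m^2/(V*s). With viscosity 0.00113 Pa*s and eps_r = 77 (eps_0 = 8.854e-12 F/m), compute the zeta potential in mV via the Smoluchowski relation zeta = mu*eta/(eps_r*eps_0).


Smoluchowski equation: zeta = mu * eta / (eps_r * eps_0)
zeta = 3.83e-08 * 0.00113 / (77 * 8.854e-12)
zeta = 0.063481 V = 63.48 mV

63.48


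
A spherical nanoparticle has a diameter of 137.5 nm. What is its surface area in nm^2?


Radius r = 137.5/2 = 68.75 nm
Surface area SA = 4 * pi * r^2
SA = 4 * pi * (68.75)^2
SA = 59395.74 nm^2

59395.74


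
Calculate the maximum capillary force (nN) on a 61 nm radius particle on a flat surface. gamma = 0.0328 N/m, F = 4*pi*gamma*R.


Convert radius: R = 61 nm = 6.1e-08 m
F = 4 * pi * gamma * R
F = 4 * pi * 0.0328 * 6.1e-08
F = 2.51428e-08 N = 25.1428 nN

25.1428


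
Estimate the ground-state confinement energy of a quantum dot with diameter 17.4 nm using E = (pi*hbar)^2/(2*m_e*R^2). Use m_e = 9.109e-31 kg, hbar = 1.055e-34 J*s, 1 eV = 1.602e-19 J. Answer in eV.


Radius R = 17.4/2 = 8.7 nm = 8.7e-09 m
E = (pi * 1.055e-34)^2 / (2 * 9.109e-31 * (8.7e-09)^2)
E(J) = 7.96646e-22
E = E(J) / 1.602e-19 = 0.005 eV

0.005


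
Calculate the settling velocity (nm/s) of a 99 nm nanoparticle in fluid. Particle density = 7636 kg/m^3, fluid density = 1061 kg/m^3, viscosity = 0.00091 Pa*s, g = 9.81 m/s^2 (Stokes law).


Radius R = 99/2 nm = 4.95e-08 m
Density difference = 7636 - 1061 = 6575 kg/m^3
v = 2 * R^2 * (rho_p - rho_f) * g / (9 * eta)
v = 2 * (4.95e-08)^2 * 6575 * 9.81 / (9 * 0.00091)
v = 3.85941e-08 m/s = 38.5941 nm/s

38.5941


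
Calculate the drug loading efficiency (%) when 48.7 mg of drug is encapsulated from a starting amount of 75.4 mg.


Drug loading efficiency = (drug loaded / drug initial) * 100
DLE = 48.7 / 75.4 * 100
DLE = 0.6459 * 100
DLE = 64.59%

64.59


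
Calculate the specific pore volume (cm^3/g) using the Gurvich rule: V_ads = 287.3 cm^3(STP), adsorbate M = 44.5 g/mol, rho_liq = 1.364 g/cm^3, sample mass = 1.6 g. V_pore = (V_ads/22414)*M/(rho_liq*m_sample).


Moles adsorbed n = V_ads / 22414 = 287.3 / 22414 = 1.281788e-02 mol
Liquid volume V_liq = n * M / rho_liq = 1.281788e-02 * 44.5 / 1.364 = 0.41818 cm^3
Specific pore volume V_pore = V_liq / m_sample = 0.41818 / 1.6
V_pore = 0.2614 cm^3/g

0.2614


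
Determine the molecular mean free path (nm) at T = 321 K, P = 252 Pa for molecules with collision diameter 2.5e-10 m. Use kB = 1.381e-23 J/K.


Mean free path: lambda = kB*T / (sqrt(2) * pi * d^2 * P)
lambda = 1.381e-23 * 321 / (sqrt(2) * pi * (2.5e-10)^2 * 252)
lambda = 6.3351e-05 m
lambda = 63350.97 nm

63350.97


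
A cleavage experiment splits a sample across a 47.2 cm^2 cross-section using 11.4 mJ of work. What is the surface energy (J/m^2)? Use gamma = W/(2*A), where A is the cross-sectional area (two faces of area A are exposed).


Convert: A = 47.2 cm^2 = 0.00472 m^2, W = 11.4 mJ = 0.0114 J
Cleaving exposes two faces of area A, so total new surface = 2*A and gamma = W / (2*A)
gamma = 0.0114 / (2 * 0.00472)
gamma = 1.208 J/m^2

1.208


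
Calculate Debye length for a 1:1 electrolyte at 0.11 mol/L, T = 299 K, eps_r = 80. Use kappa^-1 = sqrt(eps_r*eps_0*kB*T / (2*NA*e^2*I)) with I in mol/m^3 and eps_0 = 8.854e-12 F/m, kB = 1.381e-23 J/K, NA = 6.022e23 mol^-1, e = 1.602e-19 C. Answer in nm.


Ionic strength I = 0.11 * 1^2 * 1000 = 110 mol/m^3
kappa^-1 = sqrt(80 * 8.854e-12 * 1.381e-23 * 299 / (2 * 6.022e23 * (1.602e-19)^2 * 110))
kappa^-1 = 0.927 nm

0.927


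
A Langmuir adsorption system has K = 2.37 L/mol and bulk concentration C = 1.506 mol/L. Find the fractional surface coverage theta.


Langmuir isotherm: theta = K*C / (1 + K*C)
K*C = 2.37 * 1.506 = 3.56922
theta = 3.56922 / (1 + 3.56922) = 3.56922 / 4.56922
theta = 0.7811

0.7811


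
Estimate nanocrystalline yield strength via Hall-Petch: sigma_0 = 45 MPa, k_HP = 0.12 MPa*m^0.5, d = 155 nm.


d = 155 nm = 1.55e-07 m
sqrt(d) = 0.0003937004
Hall-Petch contribution = k / sqrt(d) = 0.12 / 0.0003937004 = 304.8 MPa
sigma = sigma_0 + k/sqrt(d) = 45 + 304.8 = 349.8 MPa

349.8


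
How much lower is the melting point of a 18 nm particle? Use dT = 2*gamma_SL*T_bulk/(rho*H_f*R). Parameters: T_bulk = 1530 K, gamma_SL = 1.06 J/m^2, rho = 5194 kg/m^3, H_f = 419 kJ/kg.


Radius R = 18/2 = 9 nm = 9e-09 m
Convert H_f = 419 kJ/kg = 419000 J/kg
dT = 2 * gamma_SL * T_bulk / (rho * H_f * R)
dT = 2 * 1.06 * 1530 / (5194 * 419000 * 9e-09)
dT = 165.6 K

165.6


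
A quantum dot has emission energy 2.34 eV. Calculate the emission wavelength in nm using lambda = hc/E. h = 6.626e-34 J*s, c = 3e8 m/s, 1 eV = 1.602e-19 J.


Convert energy: E = 2.34 eV = 2.34 * 1.602e-19 = 3.74868e-19 J
lambda = h*c / E = 6.626e-34 * 3e8 / 3.74868e-19
lambda = 5.30267e-07 m = 530.3 nm

530.3


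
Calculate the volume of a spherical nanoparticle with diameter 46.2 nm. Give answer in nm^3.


Radius r = 46.2/2 = 23.1 nm
Volume V = (4/3) * pi * r^3
V = (4/3) * pi * (23.1)^3
V = 51632.67 nm^3

51632.67


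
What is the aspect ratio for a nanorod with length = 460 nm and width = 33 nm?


Aspect ratio AR = length / diameter
AR = 460 / 33
AR = 13.94

13.94


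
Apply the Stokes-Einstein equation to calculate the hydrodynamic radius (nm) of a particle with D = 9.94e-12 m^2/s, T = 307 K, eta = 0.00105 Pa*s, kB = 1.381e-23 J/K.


Stokes-Einstein: R = kB*T / (6*pi*eta*D)
R = 1.381e-23 * 307 / (6 * pi * 0.00105 * 9.94e-12)
R = 2.15504e-08 m = 21.55 nm

21.55


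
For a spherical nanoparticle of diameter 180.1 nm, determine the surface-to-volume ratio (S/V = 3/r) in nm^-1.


Radius r = 180.1/2 = 90.05 nm
S/V = 3 / r = 3 / 90.05
S/V = 0.0333 nm^-1

0.0333


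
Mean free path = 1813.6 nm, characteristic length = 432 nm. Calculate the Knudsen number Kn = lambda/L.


Knudsen number Kn = lambda / L
Kn = 1813.6 / 432
Kn = 4.1981

4.1981


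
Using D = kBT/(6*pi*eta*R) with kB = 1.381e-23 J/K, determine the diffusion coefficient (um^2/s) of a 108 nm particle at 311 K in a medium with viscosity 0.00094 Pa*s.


Radius R = 108/2 = 54 nm = 5.4e-08 m
D = kB*T / (6*pi*eta*R)
D = 1.381e-23 * 311 / (6 * pi * 0.00094 * 5.4e-08)
D = 4.48881e-12 m^2/s = 4.489 um^2/s

4.489
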